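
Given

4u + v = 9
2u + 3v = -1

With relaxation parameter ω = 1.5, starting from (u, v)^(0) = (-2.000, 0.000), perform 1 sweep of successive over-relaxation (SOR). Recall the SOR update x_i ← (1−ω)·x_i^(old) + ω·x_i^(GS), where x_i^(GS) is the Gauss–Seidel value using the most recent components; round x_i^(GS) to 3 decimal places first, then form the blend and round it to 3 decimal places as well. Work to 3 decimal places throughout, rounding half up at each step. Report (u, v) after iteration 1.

Iteration 1:
  u: GS value = (9 - (1)·0.000) / (4) = 2.250;  u ← (1−ω)·-2.000 + ω·2.250 = 4.375
  v: GS value = (-1 - (2)·4.375) / (3) = -3.250;  v ← (1−ω)·0.000 + ω·-3.250 = -4.875

(4.375, -4.875)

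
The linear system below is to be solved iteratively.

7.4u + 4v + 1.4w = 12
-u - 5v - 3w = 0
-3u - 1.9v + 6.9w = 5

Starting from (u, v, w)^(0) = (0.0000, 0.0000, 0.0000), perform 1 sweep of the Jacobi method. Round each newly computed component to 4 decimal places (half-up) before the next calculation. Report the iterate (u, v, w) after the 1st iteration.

(1.6216, 0.0000, 0.7246)

Iteration 1:
  u = (12 - (4)·0.0000 - (1.4)·0.0000) / (7.4) = 1.6216
  v = (0 - (-1)·0.0000 - (-3)·0.0000) / (-5) = 0.0000
  w = (5 - (-3)·0.0000 - (-1.9)·0.0000) / (6.9) = 0.7246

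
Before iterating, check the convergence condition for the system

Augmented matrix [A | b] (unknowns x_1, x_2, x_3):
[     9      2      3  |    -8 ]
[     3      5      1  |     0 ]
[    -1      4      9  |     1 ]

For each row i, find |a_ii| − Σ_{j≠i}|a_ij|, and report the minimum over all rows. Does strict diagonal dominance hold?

row 1: |9| − (2+3) = 4
row 2: |5| − (3+1) = 1
row 3: |9| − (1+4) = 4
minimum over rows = 1 → strictly diagonally dominant (convergence guaranteed)

1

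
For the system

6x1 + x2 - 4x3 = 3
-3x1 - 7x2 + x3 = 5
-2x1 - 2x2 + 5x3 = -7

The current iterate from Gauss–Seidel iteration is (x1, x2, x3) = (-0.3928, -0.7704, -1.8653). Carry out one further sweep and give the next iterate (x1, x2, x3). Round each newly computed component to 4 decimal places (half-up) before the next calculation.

One sweep:
  x1 = (3 - (1)·-0.7704 - (-4)·-1.8653) / (6) = -0.6151
  x2 = (5 - (-3)·-0.6151 - (1)·-1.8653) / (-7) = -0.7171
  x3 = (-7 - (-2)·-0.6151 - (-2)·-0.7171) / (5) = -1.9329

(-0.6151, -0.7171, -1.9329)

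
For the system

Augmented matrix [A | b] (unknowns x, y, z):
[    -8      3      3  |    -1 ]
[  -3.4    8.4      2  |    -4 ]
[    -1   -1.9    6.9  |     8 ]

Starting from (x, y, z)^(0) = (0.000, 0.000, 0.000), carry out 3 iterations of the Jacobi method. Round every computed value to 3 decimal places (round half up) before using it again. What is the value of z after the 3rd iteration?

1.021

Iteration 1:
  x = (-1 - (3)·0.000 - (3)·0.000) / (-8) = 0.125
  y = (-4 - (-3.4)·0.000 - (2)·0.000) / (8.4) = -0.476
  z = (8 - (-1)·0.000 - (-1.9)·0.000) / (6.9) = 1.159
Iteration 2:
  x = (-1 - (3)·-0.476 - (3)·1.159) / (-8) = 0.381
  y = (-4 - (-3.4)·0.125 - (2)·1.159) / (8.4) = -0.702
  z = (8 - (-1)·0.125 - (-1.9)·-0.476) / (6.9) = 1.046
Iteration 3:
  x = (-1 - (3)·-0.702 - (3)·1.046) / (-8) = 0.254
  y = (-4 - (-3.4)·0.381 - (2)·1.046) / (8.4) = -0.571
  z = (8 - (-1)·0.381 - (-1.9)·-0.702) / (6.9) = 1.021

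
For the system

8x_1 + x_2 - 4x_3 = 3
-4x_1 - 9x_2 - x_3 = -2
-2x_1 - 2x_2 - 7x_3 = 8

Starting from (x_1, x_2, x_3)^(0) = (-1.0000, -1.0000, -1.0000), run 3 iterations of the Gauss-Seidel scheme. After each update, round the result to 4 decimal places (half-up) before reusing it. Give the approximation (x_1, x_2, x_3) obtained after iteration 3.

Iteration 1:
  x_1 = (3 - (1)·-1.0000 - (-4)·-1.0000) / (8) = 0.0000
  x_2 = (-2 - (-4)·0.0000 - (-1)·-1.0000) / (-9) = 0.3333
  x_3 = (8 - (-2)·0.0000 - (-2)·0.3333) / (-7) = -1.2381
Iteration 2:
  x_1 = (3 - (1)·0.3333 - (-4)·-1.2381) / (8) = -0.2857
  x_2 = (-2 - (-4)·-0.2857 - (-1)·-1.2381) / (-9) = 0.4868
  x_3 = (8 - (-2)·-0.2857 - (-2)·0.4868) / (-7) = -1.2003
Iteration 3:
  x_1 = (3 - (1)·0.4868 - (-4)·-1.2003) / (8) = -0.2860
  x_2 = (-2 - (-4)·-0.2860 - (-1)·-1.2003) / (-9) = 0.4827
  x_3 = (8 - (-2)·-0.2860 - (-2)·0.4827) / (-7) = -1.1991

(-0.2860, 0.4827, -1.1991)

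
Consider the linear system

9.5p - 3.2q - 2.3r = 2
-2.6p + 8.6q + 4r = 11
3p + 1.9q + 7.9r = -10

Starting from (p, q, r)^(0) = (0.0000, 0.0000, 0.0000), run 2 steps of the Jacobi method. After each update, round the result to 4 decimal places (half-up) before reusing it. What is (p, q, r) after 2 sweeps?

Iteration 1:
  p = (2 - (-3.2)·0.0000 - (-2.3)·0.0000) / (9.5) = 0.2105
  q = (11 - (-2.6)·0.0000 - (4)·0.0000) / (8.6) = 1.2791
  r = (-10 - (3)·0.0000 - (1.9)·0.0000) / (7.9) = -1.2658
Iteration 2:
  p = (2 - (-3.2)·1.2791 - (-2.3)·-1.2658) / (9.5) = 0.3349
  q = (11 - (-2.6)·0.2105 - (4)·-1.2658) / (8.6) = 1.9315
  r = (-10 - (3)·0.2105 - (1.9)·1.2791) / (7.9) = -1.6534

(0.3349, 1.9315, -1.6534)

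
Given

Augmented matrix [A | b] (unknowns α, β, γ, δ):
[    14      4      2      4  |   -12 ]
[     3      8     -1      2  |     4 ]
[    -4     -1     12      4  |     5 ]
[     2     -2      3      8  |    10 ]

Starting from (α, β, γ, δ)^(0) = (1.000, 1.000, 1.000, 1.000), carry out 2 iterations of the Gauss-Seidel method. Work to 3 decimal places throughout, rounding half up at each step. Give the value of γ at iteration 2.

Iteration 1:
  α = (-12 - (4)·1.000 - (2)·1.000 - (4)·1.000) / (14) = -1.571
  β = (4 - (3)·-1.571 - (-1)·1.000 - (2)·1.000) / (8) = 0.964
  γ = (5 - (-4)·-1.571 - (-1)·0.964 - (4)·1.000) / (12) = -0.360
  δ = (10 - (2)·-1.571 - (-2)·0.964 - (3)·-0.360) / (8) = 2.019
Iteration 2:
  α = (-12 - (4)·0.964 - (2)·-0.360 - (4)·2.019) / (14) = -1.658
  β = (4 - (3)·-1.658 - (-1)·-0.360 - (2)·2.019) / (8) = 0.572
  γ = (5 - (-4)·-1.658 - (-1)·0.572 - (4)·2.019) / (12) = -0.761
  δ = (10 - (2)·-1.658 - (-2)·0.572 - (3)·-0.761) / (8) = 2.093

-0.761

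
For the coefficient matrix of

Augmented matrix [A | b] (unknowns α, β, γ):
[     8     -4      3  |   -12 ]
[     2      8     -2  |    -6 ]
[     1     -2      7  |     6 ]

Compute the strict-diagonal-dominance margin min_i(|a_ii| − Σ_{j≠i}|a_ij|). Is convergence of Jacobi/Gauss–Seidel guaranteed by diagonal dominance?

row 1: |8| − (4+3) = 1
row 2: |8| − (2+2) = 4
row 3: |7| − (1+2) = 4
minimum over rows = 1 → strictly diagonally dominant (convergence guaranteed)

1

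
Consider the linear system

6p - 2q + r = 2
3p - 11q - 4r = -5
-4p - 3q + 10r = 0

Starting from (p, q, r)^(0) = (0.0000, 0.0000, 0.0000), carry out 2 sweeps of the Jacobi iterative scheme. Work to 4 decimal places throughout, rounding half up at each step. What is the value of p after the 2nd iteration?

0.4848

Iteration 1:
  p = (2 - (-2)·0.0000 - (1)·0.0000) / (6) = 0.3333
  q = (-5 - (3)·0.0000 - (-4)·0.0000) / (-11) = 0.4545
  r = (0 - (-4)·0.0000 - (-3)·0.0000) / (10) = 0.0000
Iteration 2:
  p = (2 - (-2)·0.4545 - (1)·0.0000) / (6) = 0.4848
  q = (-5 - (3)·0.3333 - (-4)·0.0000) / (-11) = 0.5454
  r = (0 - (-4)·0.3333 - (-3)·0.4545) / (10) = 0.2697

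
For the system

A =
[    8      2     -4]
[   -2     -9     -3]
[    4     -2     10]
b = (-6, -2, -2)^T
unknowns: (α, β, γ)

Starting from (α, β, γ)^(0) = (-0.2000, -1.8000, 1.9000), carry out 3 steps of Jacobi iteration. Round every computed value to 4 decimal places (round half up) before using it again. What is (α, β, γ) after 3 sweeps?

(-1.0761, 0.5996, 0.2069)

Iteration 1:
  α = (-6 - (2)·-1.8000 - (-4)·1.9000) / (8) = 0.6500
  β = (-2 - (-2)·-0.2000 - (-3)·1.9000) / (-9) = -0.3667
  γ = (-2 - (4)·-0.2000 - (-2)·-1.8000) / (10) = -0.4800
Iteration 2:
  α = (-6 - (2)·-0.3667 - (-4)·-0.4800) / (8) = -0.8983
  β = (-2 - (-2)·0.6500 - (-3)·-0.4800) / (-9) = 0.2378
  γ = (-2 - (4)·0.6500 - (-2)·-0.3667) / (10) = -0.5333
Iteration 3:
  α = (-6 - (2)·0.2378 - (-4)·-0.5333) / (8) = -1.0761
  β = (-2 - (-2)·-0.8983 - (-3)·-0.5333) / (-9) = 0.5996
  γ = (-2 - (4)·-0.8983 - (-2)·0.2378) / (10) = 0.2069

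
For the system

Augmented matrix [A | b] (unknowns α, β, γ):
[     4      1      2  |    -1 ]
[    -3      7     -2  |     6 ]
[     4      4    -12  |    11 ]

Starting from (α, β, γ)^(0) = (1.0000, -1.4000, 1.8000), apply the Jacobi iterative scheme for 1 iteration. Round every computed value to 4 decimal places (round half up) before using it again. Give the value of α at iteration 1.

-0.8000

Iteration 1:
  α = (-1 - (1)·-1.4000 - (2)·1.8000) / (4) = -0.8000
  β = (6 - (-3)·1.0000 - (-2)·1.8000) / (7) = 1.8000
  γ = (11 - (4)·1.0000 - (4)·-1.4000) / (-12) = -1.0500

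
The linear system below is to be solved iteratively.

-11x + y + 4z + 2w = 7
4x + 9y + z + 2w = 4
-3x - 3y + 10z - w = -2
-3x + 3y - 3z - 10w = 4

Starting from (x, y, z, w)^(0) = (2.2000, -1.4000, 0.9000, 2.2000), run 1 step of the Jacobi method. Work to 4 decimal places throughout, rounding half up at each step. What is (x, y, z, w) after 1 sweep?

Iteration 1:
  x = (7 - (1)·-1.4000 - (4)·0.9000 - (2)·2.2000) / (-11) = -0.0364
  y = (4 - (4)·2.2000 - (1)·0.9000 - (2)·2.2000) / (9) = -1.1222
  z = (-2 - (-3)·2.2000 - (-3)·-1.4000 - (-1)·2.2000) / (10) = 0.2600
  w = (4 - (-3)·2.2000 - (3)·-1.4000 - (-3)·0.9000) / (-10) = -1.7500

(-0.0364, -1.1222, 0.2600, -1.7500)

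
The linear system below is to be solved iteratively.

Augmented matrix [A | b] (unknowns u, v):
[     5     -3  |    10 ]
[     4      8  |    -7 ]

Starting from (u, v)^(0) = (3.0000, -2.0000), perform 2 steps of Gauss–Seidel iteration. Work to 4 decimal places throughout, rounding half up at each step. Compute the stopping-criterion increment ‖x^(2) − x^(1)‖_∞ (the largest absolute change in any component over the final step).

Iteration 1:
  u = (10 - (-3)·-2.0000) / (5) = 0.8000
  v = (-7 - (4)·0.8000) / (8) = -1.2750
Iteration 2:
  u = (10 - (-3)·-1.2750) / (5) = 1.2350
  v = (-7 - (4)·1.2350) / (8) = -1.4925
Change: (0.4350, -0.2175) → max |·| = 0.4350

0.4350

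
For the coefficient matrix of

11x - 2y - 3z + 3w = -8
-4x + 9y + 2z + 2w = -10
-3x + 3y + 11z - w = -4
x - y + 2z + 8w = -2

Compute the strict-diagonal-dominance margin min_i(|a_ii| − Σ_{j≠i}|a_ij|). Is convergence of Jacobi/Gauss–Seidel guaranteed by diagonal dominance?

1

row 1: |11| − (2+3+3) = 3
row 2: |9| − (4+2+2) = 1
row 3: |11| − (3+3+1) = 4
row 4: |8| − (1+1+2) = 4
minimum over rows = 1 → strictly diagonally dominant (convergence guaranteed)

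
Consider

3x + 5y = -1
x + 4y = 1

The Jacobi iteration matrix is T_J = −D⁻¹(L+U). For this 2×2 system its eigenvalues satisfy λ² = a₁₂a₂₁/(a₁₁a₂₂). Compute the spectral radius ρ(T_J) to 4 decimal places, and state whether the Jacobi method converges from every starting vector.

a₁₂a₂₁/(a₁₁a₂₂) = (5)·(1) / ((3)·(4)) = 0.416667
ρ = √|0.416667| = √0.416667 = 0.6455
ρ < 1, so Jacobi converges

0.6455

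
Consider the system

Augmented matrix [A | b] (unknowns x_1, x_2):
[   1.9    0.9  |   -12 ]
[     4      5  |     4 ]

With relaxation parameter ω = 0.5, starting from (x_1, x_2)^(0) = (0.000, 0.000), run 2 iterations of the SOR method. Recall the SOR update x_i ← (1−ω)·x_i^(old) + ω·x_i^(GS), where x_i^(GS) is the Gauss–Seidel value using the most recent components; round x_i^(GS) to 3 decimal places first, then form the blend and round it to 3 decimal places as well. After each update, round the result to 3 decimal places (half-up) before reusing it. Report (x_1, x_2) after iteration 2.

Iteration 1:
  x_1: GS value = (-12 - (0.9)·0.000) / (1.9) = -6.316;  x_1 ← (1−ω)·0.000 + ω·-6.316 = -3.158
  x_2: GS value = (4 - (4)·-3.158) / (5) = 3.326;  x_2 ← (1−ω)·0.000 + ω·3.326 = 1.663
Iteration 2:
  x_1: GS value = (-12 - (0.9)·1.663) / (1.9) = -7.104;  x_1 ← (1−ω)·-3.158 + ω·-7.104 = -5.131
  x_2: GS value = (4 - (4)·-5.131) / (5) = 4.905;  x_2 ← (1−ω)·1.663 + ω·4.905 = 3.284

(-5.131, 3.284)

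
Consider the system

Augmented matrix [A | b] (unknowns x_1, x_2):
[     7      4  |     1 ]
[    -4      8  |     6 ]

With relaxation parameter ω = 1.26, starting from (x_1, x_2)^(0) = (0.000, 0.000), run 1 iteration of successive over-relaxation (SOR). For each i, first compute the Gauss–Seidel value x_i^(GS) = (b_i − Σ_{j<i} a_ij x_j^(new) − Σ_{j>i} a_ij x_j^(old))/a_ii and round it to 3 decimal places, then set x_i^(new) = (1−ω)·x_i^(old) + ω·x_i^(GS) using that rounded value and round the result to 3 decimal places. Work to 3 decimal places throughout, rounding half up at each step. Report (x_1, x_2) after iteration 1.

Iteration 1:
  x_1: GS value = (1 - (4)·0.000) / (7) = 0.143;  x_1 ← (1−ω)·0.000 + ω·0.143 = 0.180
  x_2: GS value = (6 - (-4)·0.180) / (8) = 0.840;  x_2 ← (1−ω)·0.000 + ω·0.840 = 1.058

(0.180, 1.058)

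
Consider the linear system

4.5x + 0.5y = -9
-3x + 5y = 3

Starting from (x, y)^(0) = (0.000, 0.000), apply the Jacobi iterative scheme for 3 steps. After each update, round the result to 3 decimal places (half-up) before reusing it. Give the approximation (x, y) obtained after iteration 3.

(-1.933, -0.640)

Iteration 1:
  x = (-9 - (0.5)·0.000) / (4.5) = -2.000
  y = (3 - (-3)·0.000) / (5) = 0.600
Iteration 2:
  x = (-9 - (0.5)·0.600) / (4.5) = -2.067
  y = (3 - (-3)·-2.000) / (5) = -0.600
Iteration 3:
  x = (-9 - (0.5)·-0.600) / (4.5) = -1.933
  y = (3 - (-3)·-2.067) / (5) = -0.640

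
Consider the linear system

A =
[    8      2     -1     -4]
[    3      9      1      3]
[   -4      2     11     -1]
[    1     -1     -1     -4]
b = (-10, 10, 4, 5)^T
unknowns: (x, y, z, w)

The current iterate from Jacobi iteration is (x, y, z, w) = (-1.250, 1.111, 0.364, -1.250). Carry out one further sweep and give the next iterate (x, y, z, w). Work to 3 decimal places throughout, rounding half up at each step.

One sweep:
  x = (-10 - (2)·1.111 - (-1)·0.364 - (-4)·-1.250) / (8) = -2.107
  y = (10 - (3)·-1.250 - (1)·0.364 - (3)·-1.250) / (9) = 1.904
  z = (4 - (-4)·-1.250 - (2)·1.111 - (-1)·-1.250) / (11) = -0.407
  w = (5 - (1)·-1.250 - (-1)·1.111 - (-1)·0.364) / (-4) = -1.931

(-2.107, 1.904, -0.407, -1.931)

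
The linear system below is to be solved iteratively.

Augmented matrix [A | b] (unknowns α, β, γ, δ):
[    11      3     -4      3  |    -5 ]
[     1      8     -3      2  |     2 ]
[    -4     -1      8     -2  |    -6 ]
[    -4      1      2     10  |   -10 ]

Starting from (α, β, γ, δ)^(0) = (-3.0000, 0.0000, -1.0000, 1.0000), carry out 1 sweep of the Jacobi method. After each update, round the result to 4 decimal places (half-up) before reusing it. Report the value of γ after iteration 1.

-2.0000

Iteration 1:
  α = (-5 - (3)·0.0000 - (-4)·-1.0000 - (3)·1.0000) / (11) = -1.0909
  β = (2 - (1)·-3.0000 - (-3)·-1.0000 - (2)·1.0000) / (8) = 0.0000
  γ = (-6 - (-4)·-3.0000 - (-1)·0.0000 - (-2)·1.0000) / (8) = -2.0000
  δ = (-10 - (-4)·-3.0000 - (1)·0.0000 - (2)·-1.0000) / (10) = -2.0000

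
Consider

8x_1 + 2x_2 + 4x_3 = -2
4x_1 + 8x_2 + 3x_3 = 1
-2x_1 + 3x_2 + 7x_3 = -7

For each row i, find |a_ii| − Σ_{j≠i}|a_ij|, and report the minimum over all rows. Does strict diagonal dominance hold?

row 1: |8| − (2+4) = 2
row 2: |8| − (4+3) = 1
row 3: |7| − (2+3) = 2
minimum over rows = 1 → strictly diagonally dominant (convergence guaranteed)

1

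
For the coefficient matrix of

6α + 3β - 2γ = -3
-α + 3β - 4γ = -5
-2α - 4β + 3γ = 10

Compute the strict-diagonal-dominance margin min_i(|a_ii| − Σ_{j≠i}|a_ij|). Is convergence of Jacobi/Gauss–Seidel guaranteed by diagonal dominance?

row 1: |6| − (3+2) = 1
row 2: |3| − (1+4) = -2
row 3: |3| − (2+4) = -3
minimum over rows = -3 → not strictly diagonally dominant

-3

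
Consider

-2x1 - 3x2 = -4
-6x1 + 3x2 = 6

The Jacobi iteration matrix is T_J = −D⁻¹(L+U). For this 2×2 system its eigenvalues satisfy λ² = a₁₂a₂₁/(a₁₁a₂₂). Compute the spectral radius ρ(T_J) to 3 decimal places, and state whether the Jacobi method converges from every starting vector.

a₁₂a₂₁/(a₁₁a₂₂) = (-3)·(-6) / ((-2)·(3)) = -3.000000
ρ = √|-3.000000| = √3.000000 = 1.732
ρ > 1, so Jacobi diverges

1.732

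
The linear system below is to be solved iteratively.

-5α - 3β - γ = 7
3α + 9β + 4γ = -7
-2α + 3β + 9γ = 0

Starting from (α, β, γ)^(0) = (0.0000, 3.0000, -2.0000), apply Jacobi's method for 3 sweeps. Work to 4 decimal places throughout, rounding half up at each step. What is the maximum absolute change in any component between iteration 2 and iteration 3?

Iteration 1:
  α = (7 - (-3)·3.0000 - (-1)·-2.0000) / (-5) = -2.8000
  β = (-7 - (3)·0.0000 - (4)·-2.0000) / (9) = 0.1111
  γ = (0 - (-2)·0.0000 - (3)·3.0000) / (9) = -1.0000
Iteration 2:
  α = (7 - (-3)·0.1111 - (-1)·-1.0000) / (-5) = -1.2667
  β = (-7 - (3)·-2.8000 - (4)·-1.0000) / (9) = 0.6000
  γ = (0 - (-2)·-2.8000 - (3)·0.1111) / (9) = -0.6593
Iteration 3:
  α = (7 - (-3)·0.6000 - (-1)·-0.6593) / (-5) = -1.6281
  β = (-7 - (3)·-1.2667 - (4)·-0.6593) / (9) = -0.0625
  γ = (0 - (-2)·-1.2667 - (3)·0.6000) / (9) = -0.4815
Change: (-0.3614, -0.6625, 0.1778) → max |·| = 0.6625

0.6625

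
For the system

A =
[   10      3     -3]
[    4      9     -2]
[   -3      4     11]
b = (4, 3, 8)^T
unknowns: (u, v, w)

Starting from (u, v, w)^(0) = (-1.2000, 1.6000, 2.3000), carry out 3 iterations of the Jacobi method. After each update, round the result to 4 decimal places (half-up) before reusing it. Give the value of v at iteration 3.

0.4508

Iteration 1:
  u = (4 - (3)·1.6000 - (-3)·2.3000) / (10) = 0.6100
  v = (3 - (4)·-1.2000 - (-2)·2.3000) / (9) = 1.3778
  w = (8 - (-3)·-1.2000 - (4)·1.6000) / (11) = -0.1818
Iteration 2:
  u = (4 - (3)·1.3778 - (-3)·-0.1818) / (10) = -0.0679
  v = (3 - (4)·0.6100 - (-2)·-0.1818) / (9) = 0.0218
  w = (8 - (-3)·0.6100 - (4)·1.3778) / (11) = 0.3926
Iteration 3:
  u = (4 - (3)·0.0218 - (-3)·0.3926) / (10) = 0.5112
  v = (3 - (4)·-0.0679 - (-2)·0.3926) / (9) = 0.4508
  w = (8 - (-3)·-0.0679 - (4)·0.0218) / (11) = 0.7008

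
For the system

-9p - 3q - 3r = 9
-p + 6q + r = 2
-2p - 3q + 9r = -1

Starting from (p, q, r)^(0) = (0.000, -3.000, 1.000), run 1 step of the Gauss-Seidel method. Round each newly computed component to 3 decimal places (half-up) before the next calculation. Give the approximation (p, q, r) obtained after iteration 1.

Iteration 1:
  p = (9 - (-3)·-3.000 - (-3)·1.000) / (-9) = -0.333
  q = (2 - (-1)·-0.333 - (1)·1.000) / (6) = 0.111
  r = (-1 - (-2)·-0.333 - (-3)·0.111) / (9) = -0.148

(-0.333, 0.111, -0.148)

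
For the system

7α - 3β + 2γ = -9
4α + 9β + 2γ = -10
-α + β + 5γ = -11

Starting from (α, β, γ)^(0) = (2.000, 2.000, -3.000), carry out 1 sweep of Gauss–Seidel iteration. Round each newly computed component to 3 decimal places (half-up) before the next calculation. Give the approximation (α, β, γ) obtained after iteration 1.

(0.429, -0.635, -1.987)

Iteration 1:
  α = (-9 - (-3)·2.000 - (2)·-3.000) / (7) = 0.429
  β = (-10 - (4)·0.429 - (2)·-3.000) / (9) = -0.635
  γ = (-11 - (-1)·0.429 - (1)·-0.635) / (5) = -1.987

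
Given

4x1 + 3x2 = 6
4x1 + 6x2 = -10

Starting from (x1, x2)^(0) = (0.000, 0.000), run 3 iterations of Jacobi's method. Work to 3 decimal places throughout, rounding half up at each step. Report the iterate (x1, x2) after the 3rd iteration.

(3.500, -3.500)

Iteration 1:
  x1 = (6 - (3)·0.000) / (4) = 1.500
  x2 = (-10 - (4)·0.000) / (6) = -1.667
Iteration 2:
  x1 = (6 - (3)·-1.667) / (4) = 2.750
  x2 = (-10 - (4)·1.500) / (6) = -2.667
Iteration 3:
  x1 = (6 - (3)·-2.667) / (4) = 3.500
  x2 = (-10 - (4)·2.750) / (6) = -3.500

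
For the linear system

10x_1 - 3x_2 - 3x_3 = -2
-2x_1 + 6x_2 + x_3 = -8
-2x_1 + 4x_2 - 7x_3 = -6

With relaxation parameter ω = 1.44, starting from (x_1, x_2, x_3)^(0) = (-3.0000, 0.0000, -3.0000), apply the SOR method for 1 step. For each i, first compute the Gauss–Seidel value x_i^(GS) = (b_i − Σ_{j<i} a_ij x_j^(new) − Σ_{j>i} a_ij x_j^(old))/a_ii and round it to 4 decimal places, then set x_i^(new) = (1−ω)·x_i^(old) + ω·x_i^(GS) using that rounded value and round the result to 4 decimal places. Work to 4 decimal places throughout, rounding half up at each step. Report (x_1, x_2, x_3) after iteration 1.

Iteration 1:
  x_1: GS value = (-2 - (-3)·0.0000 - (-3)·-3.0000) / (10) = -1.1000;  x_1 ← (1−ω)·-3.0000 + ω·-1.1000 = -0.2640
  x_2: GS value = (-8 - (-2)·-0.2640 - (1)·-3.0000) / (6) = -0.9213;  x_2 ← (1−ω)·0.0000 + ω·-0.9213 = -1.3267
  x_3: GS value = (-6 - (-2)·-0.2640 - (4)·-1.3267) / (-7) = 0.1745;  x_3 ← (1−ω)·-3.0000 + ω·0.1745 = 1.5713

(-0.2640, -1.3267, 1.5713)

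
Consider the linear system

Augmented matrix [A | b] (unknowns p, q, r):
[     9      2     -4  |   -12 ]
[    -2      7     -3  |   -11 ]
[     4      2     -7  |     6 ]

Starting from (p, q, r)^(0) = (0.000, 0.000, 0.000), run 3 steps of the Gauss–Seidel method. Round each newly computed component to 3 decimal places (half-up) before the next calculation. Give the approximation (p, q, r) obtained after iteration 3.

(-1.899, -3.311, -2.888)

Iteration 1:
  p = (-12 - (2)·0.000 - (-4)·0.000) / (9) = -1.333
  q = (-11 - (-2)·-1.333 - (-3)·0.000) / (7) = -1.952
  r = (6 - (4)·-1.333 - (2)·-1.952) / (-7) = -2.177
Iteration 2:
  p = (-12 - (2)·-1.952 - (-4)·-2.177) / (9) = -1.867
  q = (-11 - (-2)·-1.867 - (-3)·-2.177) / (7) = -3.038
  r = (6 - (4)·-1.867 - (2)·-3.038) / (-7) = -2.792
Iteration 3:
  p = (-12 - (2)·-3.038 - (-4)·-2.792) / (9) = -1.899
  q = (-11 - (-2)·-1.899 - (-3)·-2.792) / (7) = -3.311
  r = (6 - (4)·-1.899 - (2)·-3.311) / (-7) = -2.888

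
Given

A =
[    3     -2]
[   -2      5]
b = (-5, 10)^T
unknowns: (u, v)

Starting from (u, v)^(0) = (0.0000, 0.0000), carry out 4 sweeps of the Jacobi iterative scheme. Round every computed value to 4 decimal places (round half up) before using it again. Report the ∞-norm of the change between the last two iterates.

Iteration 1:
  u = (-5 - (-2)·0.0000) / (3) = -1.6667
  v = (10 - (-2)·0.0000) / (5) = 2.0000
Iteration 2:
  u = (-5 - (-2)·2.0000) / (3) = -0.3333
  v = (10 - (-2)·-1.6667) / (5) = 1.3333
Iteration 3:
  u = (-5 - (-2)·1.3333) / (3) = -0.7778
  v = (10 - (-2)·-0.3333) / (5) = 1.8667
Iteration 4:
  u = (-5 - (-2)·1.8667) / (3) = -0.4222
  v = (10 - (-2)·-0.7778) / (5) = 1.6889
Change: (0.3556, -0.1778) → max |·| = 0.3556

0.3556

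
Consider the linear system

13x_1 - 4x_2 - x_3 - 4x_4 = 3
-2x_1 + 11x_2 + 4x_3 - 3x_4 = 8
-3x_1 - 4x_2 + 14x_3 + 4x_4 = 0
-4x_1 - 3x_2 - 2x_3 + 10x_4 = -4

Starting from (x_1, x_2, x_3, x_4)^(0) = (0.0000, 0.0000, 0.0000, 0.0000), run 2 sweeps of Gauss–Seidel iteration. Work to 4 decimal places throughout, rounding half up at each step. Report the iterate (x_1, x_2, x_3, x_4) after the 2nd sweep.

(0.4810, 0.7105, 0.3127, 0.0681)

Iteration 1:
  x_1 = (3 - (-4)·0.0000 - (-1)·0.0000 - (-4)·0.0000) / (13) = 0.2308
  x_2 = (8 - (-2)·0.2308 - (4)·0.0000 - (-3)·0.0000) / (11) = 0.7692
  x_3 = (0 - (-3)·0.2308 - (-4)·0.7692 - (4)·0.0000) / (14) = 0.2692
  x_4 = (-4 - (-4)·0.2308 - (-3)·0.7692 - (-2)·0.2692) / (10) = -0.0231
Iteration 2:
  x_1 = (3 - (-4)·0.7692 - (-1)·0.2692 - (-4)·-0.0231) / (13) = 0.4810
  x_2 = (8 - (-2)·0.4810 - (4)·0.2692 - (-3)·-0.0231) / (11) = 0.7105
  x_3 = (0 - (-3)·0.4810 - (-4)·0.7105 - (4)·-0.0231) / (14) = 0.3127
  x_4 = (-4 - (-4)·0.4810 - (-3)·0.7105 - (-2)·0.3127) / (10) = 0.0681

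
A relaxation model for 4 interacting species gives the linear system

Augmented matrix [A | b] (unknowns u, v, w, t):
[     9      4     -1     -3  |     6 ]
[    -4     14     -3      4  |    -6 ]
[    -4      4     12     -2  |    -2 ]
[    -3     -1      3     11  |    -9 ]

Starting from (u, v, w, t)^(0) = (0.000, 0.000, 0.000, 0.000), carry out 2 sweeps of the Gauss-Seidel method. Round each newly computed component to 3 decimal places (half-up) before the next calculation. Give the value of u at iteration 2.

0.556

Iteration 1:
  u = (6 - (4)·0.000 - (-1)·0.000 - (-3)·0.000) / (9) = 0.667
  v = (-6 - (-4)·0.667 - (-3)·0.000 - (4)·0.000) / (14) = -0.238
  w = (-2 - (-4)·0.667 - (4)·-0.238 - (-2)·0.000) / (12) = 0.135
  t = (-9 - (-3)·0.667 - (-1)·-0.238 - (3)·0.135) / (11) = -0.695
Iteration 2:
  u = (6 - (4)·-0.238 - (-1)·0.135 - (-3)·-0.695) / (9) = 0.556
  v = (-6 - (-4)·0.556 - (-3)·0.135 - (4)·-0.695) / (14) = -0.042
  w = (-2 - (-4)·0.556 - (4)·-0.042 - (-2)·-0.695) / (12) = -0.083
  t = (-9 - (-3)·0.556 - (-1)·-0.042 - (3)·-0.083) / (11) = -0.648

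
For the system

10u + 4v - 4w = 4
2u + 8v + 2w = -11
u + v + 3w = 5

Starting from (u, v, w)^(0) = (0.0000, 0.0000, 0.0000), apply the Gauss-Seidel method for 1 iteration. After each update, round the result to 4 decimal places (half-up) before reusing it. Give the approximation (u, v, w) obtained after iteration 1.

(0.4000, -1.4750, 2.0250)

Iteration 1:
  u = (4 - (4)·0.0000 - (-4)·0.0000) / (10) = 0.4000
  v = (-11 - (2)·0.4000 - (2)·0.0000) / (8) = -1.4750
  w = (5 - (1)·0.4000 - (1)·-1.4750) / (3) = 2.0250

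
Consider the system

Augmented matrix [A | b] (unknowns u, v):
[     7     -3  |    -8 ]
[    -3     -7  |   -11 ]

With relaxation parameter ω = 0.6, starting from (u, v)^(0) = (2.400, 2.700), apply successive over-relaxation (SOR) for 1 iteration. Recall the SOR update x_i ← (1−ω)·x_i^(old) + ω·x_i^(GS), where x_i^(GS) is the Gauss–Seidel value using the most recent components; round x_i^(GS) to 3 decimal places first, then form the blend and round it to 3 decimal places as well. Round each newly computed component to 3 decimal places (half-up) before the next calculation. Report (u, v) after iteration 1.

Iteration 1:
  u: GS value = (-8 - (-3)·2.700) / (7) = 0.014;  u ← (1−ω)·2.400 + ω·0.014 = 0.968
  v: GS value = (-11 - (-3)·0.968) / (-7) = 1.157;  v ← (1−ω)·2.700 + ω·1.157 = 1.774

(0.968, 1.774)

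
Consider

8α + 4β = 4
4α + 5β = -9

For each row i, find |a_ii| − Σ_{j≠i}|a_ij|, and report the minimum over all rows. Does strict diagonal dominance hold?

1

row 1: |8| − (4) = 4
row 2: |5| − (4) = 1
minimum over rows = 1 → strictly diagonally dominant (convergence guaranteed)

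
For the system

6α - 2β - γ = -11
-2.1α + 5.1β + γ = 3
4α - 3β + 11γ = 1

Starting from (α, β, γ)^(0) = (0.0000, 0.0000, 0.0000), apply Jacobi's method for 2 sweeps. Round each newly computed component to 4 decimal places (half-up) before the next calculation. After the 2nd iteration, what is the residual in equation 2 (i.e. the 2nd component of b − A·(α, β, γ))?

-0.3835

Iteration 1:
  α = (-11 - (-2)·0.0000 - (-1)·0.0000) / (6) = -1.8333
  β = (3 - (-2.1)·0.0000 - (1)·0.0000) / (5.1) = 0.5882
  γ = (1 - (4)·0.0000 - (-3)·0.0000) / (11) = 0.0909
Iteration 2:
  α = (-11 - (-2)·0.5882 - (-1)·0.0909) / (6) = -1.6221
  β = (3 - (-2.1)·-1.8333 - (1)·0.0909) / (5.1) = -0.1845
  γ = (1 - (4)·-1.8333 - (-3)·0.5882) / (11) = 0.9180
Residual b − A·x = (-0.7184, -0.3835, -3.1631)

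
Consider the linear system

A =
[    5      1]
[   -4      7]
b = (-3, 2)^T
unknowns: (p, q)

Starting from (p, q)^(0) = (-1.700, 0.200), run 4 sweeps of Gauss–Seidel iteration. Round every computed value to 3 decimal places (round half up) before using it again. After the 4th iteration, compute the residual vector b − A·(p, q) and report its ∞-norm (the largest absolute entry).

0.003

Iteration 1:
  p = (-3 - (1)·0.200) / (5) = -0.640
  q = (2 - (-4)·-0.640) / (7) = -0.080
Iteration 2:
  p = (-3 - (1)·-0.080) / (5) = -0.584
  q = (2 - (-4)·-0.584) / (7) = -0.048
Iteration 3:
  p = (-3 - (1)·-0.048) / (5) = -0.590
  q = (2 - (-4)·-0.590) / (7) = -0.051
Iteration 4:
  p = (-3 - (1)·-0.051) / (5) = -0.590
  q = (2 - (-4)·-0.590) / (7) = -0.051
Residual b − A·x = (0.001, -0.003); ∞-norm = 0.003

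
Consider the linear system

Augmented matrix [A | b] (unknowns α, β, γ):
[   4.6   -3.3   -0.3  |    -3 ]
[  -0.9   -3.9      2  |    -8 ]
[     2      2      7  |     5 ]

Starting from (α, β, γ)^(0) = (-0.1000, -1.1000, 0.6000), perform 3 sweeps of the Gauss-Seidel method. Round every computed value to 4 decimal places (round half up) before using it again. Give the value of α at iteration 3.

0.7197

Iteration 1:
  α = (-3 - (-3.3)·-1.1000 - (-0.3)·0.6000) / (4.6) = -1.4022
  β = (-8 - (-0.9)·-1.4022 - (2)·0.6000) / (-3.9) = 2.6826
  γ = (5 - (2)·-1.4022 - (2)·2.6826) / (7) = 0.3485
Iteration 2:
  α = (-3 - (-3.3)·2.6826 - (-0.3)·0.3485) / (4.6) = 1.2950
  β = (-8 - (-0.9)·1.2950 - (2)·0.3485) / (-3.9) = 1.9312
  γ = (5 - (2)·1.2950 - (2)·1.9312) / (7) = -0.2075
Iteration 3:
  α = (-3 - (-3.3)·1.9312 - (-0.3)·-0.2075) / (4.6) = 0.7197
  β = (-8 - (-0.9)·0.7197 - (2)·-0.2075) / (-3.9) = 1.7788
  γ = (5 - (2)·0.7197 - (2)·1.7788) / (7) = 0.0004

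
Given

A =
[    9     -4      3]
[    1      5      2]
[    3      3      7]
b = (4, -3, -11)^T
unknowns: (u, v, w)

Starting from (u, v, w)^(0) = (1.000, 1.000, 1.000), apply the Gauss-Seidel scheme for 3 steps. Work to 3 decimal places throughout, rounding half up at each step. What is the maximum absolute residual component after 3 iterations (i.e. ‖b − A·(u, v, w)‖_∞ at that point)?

0.851

Iteration 1:
  u = (4 - (-4)·1.000 - (3)·1.000) / (9) = 0.556
  v = (-3 - (1)·0.556 - (2)·1.000) / (5) = -1.111
  w = (-11 - (3)·0.556 - (3)·-1.111) / (7) = -1.334
Iteration 2:
  u = (4 - (-4)·-1.111 - (3)·-1.334) / (9) = 0.395
  v = (-3 - (1)·0.395 - (2)·-1.334) / (5) = -0.145
  w = (-11 - (3)·0.395 - (3)·-0.145) / (7) = -1.679
Iteration 3:
  u = (4 - (-4)·-0.145 - (3)·-1.679) / (9) = 0.940
  v = (-3 - (1)·0.940 - (2)·-1.679) / (5) = -0.116
  w = (-11 - (3)·0.940 - (3)·-0.116) / (7) = -1.925
Residual b − A·x = (0.851, 0.490, 0.003); ∞-norm = 0.851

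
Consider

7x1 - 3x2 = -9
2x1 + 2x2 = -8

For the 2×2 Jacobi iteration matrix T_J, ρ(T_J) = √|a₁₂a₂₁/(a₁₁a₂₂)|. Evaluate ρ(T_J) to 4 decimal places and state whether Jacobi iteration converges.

0.6547

a₁₂a₂₁/(a₁₁a₂₂) = (-3)·(2) / ((7)·(2)) = -0.428571
ρ = √|-0.428571| = √0.428571 = 0.6547
ρ < 1, so Jacobi converges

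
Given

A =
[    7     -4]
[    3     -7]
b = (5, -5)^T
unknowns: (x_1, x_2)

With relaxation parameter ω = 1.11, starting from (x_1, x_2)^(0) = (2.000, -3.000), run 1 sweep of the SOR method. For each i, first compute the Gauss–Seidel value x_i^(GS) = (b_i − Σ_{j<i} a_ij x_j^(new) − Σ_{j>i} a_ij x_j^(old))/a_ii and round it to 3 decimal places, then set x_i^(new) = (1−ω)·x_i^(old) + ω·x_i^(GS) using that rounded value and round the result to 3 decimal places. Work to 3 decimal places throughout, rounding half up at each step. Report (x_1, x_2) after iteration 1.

Iteration 1:
  x_1: GS value = (5 - (-4)·-3.000) / (7) = -1.000;  x_1 ← (1−ω)·2.000 + ω·-1.000 = -1.330
  x_2: GS value = (-5 - (3)·-1.330) / (-7) = 0.144;  x_2 ← (1−ω)·-3.000 + ω·0.144 = 0.490

(-1.330, 0.490)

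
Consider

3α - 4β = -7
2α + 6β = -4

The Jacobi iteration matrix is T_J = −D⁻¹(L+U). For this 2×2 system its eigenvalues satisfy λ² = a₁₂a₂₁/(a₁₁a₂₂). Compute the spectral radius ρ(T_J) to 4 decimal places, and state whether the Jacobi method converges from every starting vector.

a₁₂a₂₁/(a₁₁a₂₂) = (-4)·(2) / ((3)·(6)) = -0.444444
ρ = √|-0.444444| = √0.444444 = 0.6667
ρ < 1, so Jacobi converges

0.6667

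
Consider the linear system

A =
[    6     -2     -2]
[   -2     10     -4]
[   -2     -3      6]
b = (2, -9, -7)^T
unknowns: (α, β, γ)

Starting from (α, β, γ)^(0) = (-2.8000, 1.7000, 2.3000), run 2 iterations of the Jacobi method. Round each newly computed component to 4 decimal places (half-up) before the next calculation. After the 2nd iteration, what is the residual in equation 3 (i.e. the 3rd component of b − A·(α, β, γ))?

-5.4401

Iteration 1:
  α = (2 - (-2)·1.7000 - (-2)·2.3000) / (6) = 1.6667
  β = (-9 - (-2)·-2.8000 - (-4)·2.3000) / (10) = -0.5400
  γ = (-7 - (-2)·-2.8000 - (-3)·1.7000) / (6) = -1.2500
Iteration 2:
  α = (2 - (-2)·-0.5400 - (-2)·-1.2500) / (6) = -0.2633
  β = (-9 - (-2)·1.6667 - (-4)·-1.2500) / (10) = -1.0667
  γ = (-7 - (-2)·1.6667 - (-3)·-0.5400) / (6) = -0.8811
Residual b − A·x = (-0.3158, -2.3840, -5.4401)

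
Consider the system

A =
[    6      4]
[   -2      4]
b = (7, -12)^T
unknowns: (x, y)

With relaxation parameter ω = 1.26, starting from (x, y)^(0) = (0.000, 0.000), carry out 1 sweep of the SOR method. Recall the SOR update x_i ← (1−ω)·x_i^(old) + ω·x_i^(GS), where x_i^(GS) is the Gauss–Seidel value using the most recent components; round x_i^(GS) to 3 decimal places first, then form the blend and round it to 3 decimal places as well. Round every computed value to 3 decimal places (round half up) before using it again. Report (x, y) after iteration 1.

Iteration 1:
  x: GS value = (7 - (4)·0.000) / (6) = 1.167;  x ← (1−ω)·0.000 + ω·1.167 = 1.470
  y: GS value = (-12 - (-2)·1.470) / (4) = -2.265;  y ← (1−ω)·0.000 + ω·-2.265 = -2.854

(1.470, -2.854)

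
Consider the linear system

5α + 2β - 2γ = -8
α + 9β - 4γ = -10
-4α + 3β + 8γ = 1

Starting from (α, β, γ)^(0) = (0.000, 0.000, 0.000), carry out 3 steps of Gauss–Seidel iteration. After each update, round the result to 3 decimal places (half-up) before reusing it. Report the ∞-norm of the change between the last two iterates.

0.143

Iteration 1:
  α = (-8 - (2)·0.000 - (-2)·0.000) / (5) = -1.600
  β = (-10 - (1)·-1.600 - (-4)·0.000) / (9) = -0.933
  γ = (1 - (-4)·-1.600 - (3)·-0.933) / (8) = -0.325
Iteration 2:
  α = (-8 - (2)·-0.933 - (-2)·-0.325) / (5) = -1.357
  β = (-10 - (1)·-1.357 - (-4)·-0.325) / (9) = -1.105
  γ = (1 - (-4)·-1.357 - (3)·-1.105) / (8) = -0.139
Iteration 3:
  α = (-8 - (2)·-1.105 - (-2)·-0.139) / (5) = -1.214
  β = (-10 - (1)·-1.214 - (-4)·-0.139) / (9) = -1.038
  γ = (1 - (-4)·-1.214 - (3)·-1.038) / (8) = -0.093
Change: (0.143, 0.067, 0.046) → max |·| = 0.143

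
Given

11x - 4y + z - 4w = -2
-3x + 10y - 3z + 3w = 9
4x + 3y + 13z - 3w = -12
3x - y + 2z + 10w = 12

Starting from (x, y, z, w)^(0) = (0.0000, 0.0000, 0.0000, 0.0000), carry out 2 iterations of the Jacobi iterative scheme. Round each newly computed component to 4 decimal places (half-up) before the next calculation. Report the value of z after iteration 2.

Iteration 1:
  x = (-2 - (-4)·0.0000 - (1)·0.0000 - (-4)·0.0000) / (11) = -0.1818
  y = (9 - (-3)·0.0000 - (-3)·0.0000 - (3)·0.0000) / (10) = 0.9000
  z = (-12 - (4)·0.0000 - (3)·0.0000 - (-3)·0.0000) / (13) = -0.9231
  w = (12 - (3)·0.0000 - (-1)·0.0000 - (2)·0.0000) / (10) = 1.2000
Iteration 2:
  x = (-2 - (-4)·0.9000 - (1)·-0.9231 - (-4)·1.2000) / (11) = 0.6657
  y = (9 - (-3)·-0.1818 - (-3)·-0.9231 - (3)·1.2000) / (10) = 0.2085
  z = (-12 - (4)·-0.1818 - (3)·0.9000 - (-3)·1.2000) / (13) = -0.7979
  w = (12 - (3)·-0.1818 - (-1)·0.9000 - (2)·-0.9231) / (10) = 1.5292

-0.7979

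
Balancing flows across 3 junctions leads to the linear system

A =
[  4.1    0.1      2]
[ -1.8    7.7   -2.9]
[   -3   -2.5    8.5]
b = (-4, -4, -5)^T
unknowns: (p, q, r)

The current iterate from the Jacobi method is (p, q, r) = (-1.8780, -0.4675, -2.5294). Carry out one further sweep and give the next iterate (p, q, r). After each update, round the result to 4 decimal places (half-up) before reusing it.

One sweep:
  p = (-4 - (0.1)·-0.4675 - (2)·-2.5294) / (4.1) = 0.2696
  q = (-4 - (-1.8)·-1.8780 - (-2.9)·-2.5294) / (7.7) = -1.9111
  r = (-5 - (-3)·-1.8780 - (-2.5)·-0.4675) / (8.5) = -1.3886

(0.2696, -1.9111, -1.3886)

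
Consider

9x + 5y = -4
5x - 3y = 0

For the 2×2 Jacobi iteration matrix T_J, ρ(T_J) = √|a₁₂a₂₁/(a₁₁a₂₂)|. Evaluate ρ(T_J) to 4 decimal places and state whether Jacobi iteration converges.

a₁₂a₂₁/(a₁₁a₂₂) = (5)·(5) / ((9)·(-3)) = -0.925926
ρ = √|-0.925926| = √0.925926 = 0.9623
ρ < 1, so Jacobi converges

0.9623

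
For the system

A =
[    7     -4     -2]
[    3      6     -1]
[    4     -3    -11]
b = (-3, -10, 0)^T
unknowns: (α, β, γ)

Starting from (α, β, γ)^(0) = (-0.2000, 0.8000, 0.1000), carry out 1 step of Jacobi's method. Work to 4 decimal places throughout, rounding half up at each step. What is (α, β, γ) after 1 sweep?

(0.0571, -1.5500, -0.2909)

Iteration 1:
  α = (-3 - (-4)·0.8000 - (-2)·0.1000) / (7) = 0.0571
  β = (-10 - (3)·-0.2000 - (-1)·0.1000) / (6) = -1.5500
  γ = (0 - (4)·-0.2000 - (-3)·0.8000) / (-11) = -0.2909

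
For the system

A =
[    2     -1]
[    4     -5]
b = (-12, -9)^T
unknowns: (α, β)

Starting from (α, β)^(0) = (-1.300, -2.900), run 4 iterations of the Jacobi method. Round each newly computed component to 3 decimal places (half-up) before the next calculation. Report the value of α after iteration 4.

-7.348

Iteration 1:
  α = (-12 - (-1)·-2.900) / (2) = -7.450
  β = (-9 - (4)·-1.300) / (-5) = 0.760
Iteration 2:
  α = (-12 - (-1)·0.760) / (2) = -5.620
  β = (-9 - (4)·-7.450) / (-5) = -4.160
Iteration 3:
  α = (-12 - (-1)·-4.160) / (2) = -8.080
  β = (-9 - (4)·-5.620) / (-5) = -2.696
Iteration 4:
  α = (-12 - (-1)·-2.696) / (2) = -7.348
  β = (-9 - (4)·-8.080) / (-5) = -4.664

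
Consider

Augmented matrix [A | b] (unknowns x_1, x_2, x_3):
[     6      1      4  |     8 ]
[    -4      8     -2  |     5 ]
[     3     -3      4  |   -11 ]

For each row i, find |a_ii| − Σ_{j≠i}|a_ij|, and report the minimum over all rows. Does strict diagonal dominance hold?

-2

row 1: |6| − (1+4) = 1
row 2: |8| − (4+2) = 2
row 3: |4| − (3+3) = -2
minimum over rows = -2 → not strictly diagonally dominant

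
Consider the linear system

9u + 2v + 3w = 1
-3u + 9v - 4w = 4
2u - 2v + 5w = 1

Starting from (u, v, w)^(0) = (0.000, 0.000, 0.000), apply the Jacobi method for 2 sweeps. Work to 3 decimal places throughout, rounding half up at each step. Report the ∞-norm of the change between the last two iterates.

Iteration 1:
  u = (1 - (2)·0.000 - (3)·0.000) / (9) = 0.111
  v = (4 - (-3)·0.000 - (-4)·0.000) / (9) = 0.444
  w = (1 - (2)·0.000 - (-2)·0.000) / (5) = 0.200
Iteration 2:
  u = (1 - (2)·0.444 - (3)·0.200) / (9) = -0.054
  v = (4 - (-3)·0.111 - (-4)·0.200) / (9) = 0.570
  w = (1 - (2)·0.111 - (-2)·0.444) / (5) = 0.333
Change: (-0.165, 0.126, 0.133) → max |·| = 0.165

0.165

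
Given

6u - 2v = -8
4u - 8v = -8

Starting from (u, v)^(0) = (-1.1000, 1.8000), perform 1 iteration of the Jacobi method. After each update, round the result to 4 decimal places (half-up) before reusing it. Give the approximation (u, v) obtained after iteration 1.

Iteration 1:
  u = (-8 - (-2)·1.8000) / (6) = -0.7333
  v = (-8 - (4)·-1.1000) / (-8) = 0.4500

(-0.7333, 0.4500)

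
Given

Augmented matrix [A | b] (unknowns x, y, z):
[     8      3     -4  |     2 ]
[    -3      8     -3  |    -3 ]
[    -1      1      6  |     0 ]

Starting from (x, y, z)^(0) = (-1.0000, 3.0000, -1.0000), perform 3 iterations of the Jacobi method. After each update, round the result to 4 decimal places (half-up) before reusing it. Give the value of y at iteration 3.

-0.2637

Iteration 1:
  x = (2 - (3)·3.0000 - (-4)·-1.0000) / (8) = -1.3750
  y = (-3 - (-3)·-1.0000 - (-3)·-1.0000) / (8) = -1.1250
  z = (0 - (-1)·-1.0000 - (1)·3.0000) / (6) = -0.6667
Iteration 2:
  x = (2 - (3)·-1.1250 - (-4)·-0.6667) / (8) = 0.3385
  y = (-3 - (-3)·-1.3750 - (-3)·-0.6667) / (8) = -1.1406
  z = (0 - (-1)·-1.3750 - (1)·-1.1250) / (6) = -0.0417
Iteration 3:
  x = (2 - (3)·-1.1406 - (-4)·-0.0417) / (8) = 0.6569
  y = (-3 - (-3)·0.3385 - (-3)·-0.0417) / (8) = -0.2637
  z = (0 - (-1)·0.3385 - (1)·-1.1406) / (6) = 0.2465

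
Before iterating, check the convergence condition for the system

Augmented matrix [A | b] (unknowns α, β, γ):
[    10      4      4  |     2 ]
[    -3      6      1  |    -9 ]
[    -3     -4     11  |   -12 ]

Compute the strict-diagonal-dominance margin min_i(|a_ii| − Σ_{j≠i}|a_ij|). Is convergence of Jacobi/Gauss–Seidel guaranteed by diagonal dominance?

2

row 1: |10| − (4+4) = 2
row 2: |6| − (3+1) = 2
row 3: |11| − (3+4) = 4
minimum over rows = 2 → strictly diagonally dominant (convergence guaranteed)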